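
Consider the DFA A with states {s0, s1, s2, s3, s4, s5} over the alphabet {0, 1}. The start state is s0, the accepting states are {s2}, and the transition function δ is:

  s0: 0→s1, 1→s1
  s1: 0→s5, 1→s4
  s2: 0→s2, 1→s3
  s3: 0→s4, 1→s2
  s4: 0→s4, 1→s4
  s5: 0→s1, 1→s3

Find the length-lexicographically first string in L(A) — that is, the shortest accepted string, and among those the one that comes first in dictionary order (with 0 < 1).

A breadth-first search from s0 reaches an accepting state first via the path s0 → s1 → s5 → s3 → s2 on input 0011.
No string of length < 4 is accepted (BFS exhausts all shorter strings without reaching an accepting state), and 0011 is the lexicographically least accepting string of length 4.

0011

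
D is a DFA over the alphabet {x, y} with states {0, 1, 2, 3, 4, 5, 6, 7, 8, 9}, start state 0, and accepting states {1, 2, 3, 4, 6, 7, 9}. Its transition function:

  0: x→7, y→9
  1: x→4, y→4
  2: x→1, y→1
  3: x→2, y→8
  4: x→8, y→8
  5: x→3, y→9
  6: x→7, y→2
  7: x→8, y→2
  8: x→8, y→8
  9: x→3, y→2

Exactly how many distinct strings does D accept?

The useful subgraph on states {0, 1, 2, 3, 4, 7, 9} is acyclic, so L(D) is finite; the longest accepting path visits 6 useful states, giving maximum string length 5.
Counting accepting paths from 0 by length: 2 of length 1, 3 of length 2, 5 of length 3, 10 of length 4, 4 of length 5. Total 24.

24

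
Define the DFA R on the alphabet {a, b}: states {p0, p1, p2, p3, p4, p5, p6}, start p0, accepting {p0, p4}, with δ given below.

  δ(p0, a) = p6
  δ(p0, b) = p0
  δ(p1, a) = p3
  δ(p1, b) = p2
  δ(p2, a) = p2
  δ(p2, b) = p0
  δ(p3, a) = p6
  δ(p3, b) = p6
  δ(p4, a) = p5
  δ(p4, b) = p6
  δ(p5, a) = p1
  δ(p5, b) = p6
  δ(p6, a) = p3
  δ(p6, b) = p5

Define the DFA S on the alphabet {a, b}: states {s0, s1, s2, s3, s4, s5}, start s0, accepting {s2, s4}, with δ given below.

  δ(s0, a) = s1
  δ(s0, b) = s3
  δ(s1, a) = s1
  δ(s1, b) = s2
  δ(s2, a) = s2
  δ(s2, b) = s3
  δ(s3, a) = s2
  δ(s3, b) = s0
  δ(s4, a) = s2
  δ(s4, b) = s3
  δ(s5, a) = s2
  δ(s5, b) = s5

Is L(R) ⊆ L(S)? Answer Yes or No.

The empty string ε is in L(R) but not in L(S).
So L(R) ⊄ L(S).

No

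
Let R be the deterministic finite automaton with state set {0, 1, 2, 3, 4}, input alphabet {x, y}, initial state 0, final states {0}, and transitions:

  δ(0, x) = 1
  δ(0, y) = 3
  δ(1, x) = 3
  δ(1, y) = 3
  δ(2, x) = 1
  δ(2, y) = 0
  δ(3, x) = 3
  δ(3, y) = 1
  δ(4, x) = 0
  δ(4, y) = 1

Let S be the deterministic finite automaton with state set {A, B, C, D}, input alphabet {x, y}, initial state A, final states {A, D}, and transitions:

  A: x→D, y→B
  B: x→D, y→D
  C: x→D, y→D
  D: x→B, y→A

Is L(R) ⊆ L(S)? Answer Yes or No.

Yes

Exploring the product automaton R × S from the start pair (0, A), following both machines on each input symbol, reaches 7 state pairs: (0, A), (1, D), (3, B), (3, A), (3, D), (1, B), (1, A).
R accepts in {0} and S accepts in {A, D}. The reachable pairs whose R-component is accepting are (0, A); in each of them the S-component is accepting too, so the product for L(R) \ L(S) (R-component accepting, S-component rejecting) has no reachable accepting pair and the difference is empty.
Hence every string in L(R) is also in L(S).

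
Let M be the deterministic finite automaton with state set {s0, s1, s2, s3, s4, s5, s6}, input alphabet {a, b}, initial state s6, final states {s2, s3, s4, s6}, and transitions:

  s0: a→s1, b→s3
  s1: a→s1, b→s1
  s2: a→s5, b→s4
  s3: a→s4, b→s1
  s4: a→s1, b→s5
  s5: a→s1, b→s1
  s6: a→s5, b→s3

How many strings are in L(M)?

The useful subgraph on states {s3, s4, s6} is acyclic, so L(M) is finite; the longest accepting path visits 3 useful states, giving maximum string length 2.
Counting accepting paths from s6 by length: 1 of length 0, 1 of length 1, 1 of length 2. Total 3.

3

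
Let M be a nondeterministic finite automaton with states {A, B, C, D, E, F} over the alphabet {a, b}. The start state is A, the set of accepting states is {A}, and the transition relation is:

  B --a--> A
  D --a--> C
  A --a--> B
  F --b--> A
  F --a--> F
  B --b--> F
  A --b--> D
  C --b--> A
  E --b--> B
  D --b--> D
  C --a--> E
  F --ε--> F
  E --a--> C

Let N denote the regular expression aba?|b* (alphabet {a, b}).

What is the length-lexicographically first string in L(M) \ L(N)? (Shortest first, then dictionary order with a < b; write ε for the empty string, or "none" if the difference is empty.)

The string aa is accepted by M but not by N.
No shorter string lies in the difference, and aa is the lexicographically first length-2 string in L(M) \ L(N).

aa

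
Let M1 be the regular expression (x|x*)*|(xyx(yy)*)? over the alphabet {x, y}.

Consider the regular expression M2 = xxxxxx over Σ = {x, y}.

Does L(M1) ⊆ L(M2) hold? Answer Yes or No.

No

The empty string ε is in L(M1) but not in L(M2).
So L(M1) ⊄ L(M2).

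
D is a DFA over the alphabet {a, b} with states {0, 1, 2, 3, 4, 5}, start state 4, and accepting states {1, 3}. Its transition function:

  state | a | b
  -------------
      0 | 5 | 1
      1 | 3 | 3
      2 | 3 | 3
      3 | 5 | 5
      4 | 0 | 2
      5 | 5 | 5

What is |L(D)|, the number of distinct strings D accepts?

5

The useful subgraph on states {0, 1, 2, 3, 4} is acyclic, so L(D) is finite; the longest accepting path visits 4 useful states, giving maximum string length 3.
Counting accepting paths from 4 by length: 3 of length 2, 2 of length 3. Total 5.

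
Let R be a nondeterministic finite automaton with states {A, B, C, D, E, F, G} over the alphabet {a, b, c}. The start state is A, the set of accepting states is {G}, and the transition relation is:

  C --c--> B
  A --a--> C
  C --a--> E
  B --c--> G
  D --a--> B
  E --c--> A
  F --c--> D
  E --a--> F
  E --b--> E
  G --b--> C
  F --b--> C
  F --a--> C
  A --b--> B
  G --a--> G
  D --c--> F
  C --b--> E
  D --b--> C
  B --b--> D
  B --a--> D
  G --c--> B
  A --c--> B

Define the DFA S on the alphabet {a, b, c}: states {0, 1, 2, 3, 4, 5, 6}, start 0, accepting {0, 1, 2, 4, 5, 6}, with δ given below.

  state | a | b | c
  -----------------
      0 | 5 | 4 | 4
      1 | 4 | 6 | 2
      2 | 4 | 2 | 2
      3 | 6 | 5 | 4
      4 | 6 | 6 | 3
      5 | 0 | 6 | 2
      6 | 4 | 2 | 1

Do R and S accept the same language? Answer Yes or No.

No

The string bc is accepted by R but rejected by S.
So L(R) ≠ L(S).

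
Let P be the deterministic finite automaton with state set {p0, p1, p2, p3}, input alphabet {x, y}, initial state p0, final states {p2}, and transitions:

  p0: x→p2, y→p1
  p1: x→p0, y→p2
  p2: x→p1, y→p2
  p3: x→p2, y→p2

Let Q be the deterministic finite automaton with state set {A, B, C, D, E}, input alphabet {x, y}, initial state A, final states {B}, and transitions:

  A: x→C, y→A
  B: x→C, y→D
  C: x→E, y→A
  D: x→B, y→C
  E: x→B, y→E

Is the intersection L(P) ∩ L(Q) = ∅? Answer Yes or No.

No

The string xyxxx is accepted by both P and Q.
Hence L(P) ∩ L(Q) ≠ ∅.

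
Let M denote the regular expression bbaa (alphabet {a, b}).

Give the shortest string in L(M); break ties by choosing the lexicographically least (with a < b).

By inspection of the expression, no string of length less than 4 matches, and bbaa is the lexicographically first match of length 4.

bbaa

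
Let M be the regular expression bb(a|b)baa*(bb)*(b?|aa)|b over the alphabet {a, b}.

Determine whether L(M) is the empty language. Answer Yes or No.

No

The string b matches the expression, so it belongs to L(M).
Since L(M) contains at least one string, it is not empty.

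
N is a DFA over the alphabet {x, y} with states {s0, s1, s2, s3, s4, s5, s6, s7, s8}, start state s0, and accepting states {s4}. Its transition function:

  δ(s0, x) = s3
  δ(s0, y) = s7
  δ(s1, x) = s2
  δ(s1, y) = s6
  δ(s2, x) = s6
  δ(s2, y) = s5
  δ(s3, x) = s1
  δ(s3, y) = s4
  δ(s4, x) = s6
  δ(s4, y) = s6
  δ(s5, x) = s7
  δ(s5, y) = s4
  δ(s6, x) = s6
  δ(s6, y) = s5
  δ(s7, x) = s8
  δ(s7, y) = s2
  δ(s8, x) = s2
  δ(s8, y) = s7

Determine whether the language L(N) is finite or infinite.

State s5 is reachable from the start and can reach an accepting state, and it lies on the cycle s5 → s4 → s6 → s5.
Traversing that cycle any number of times yields accepted strings of unbounded length, so the language is infinite.

infinite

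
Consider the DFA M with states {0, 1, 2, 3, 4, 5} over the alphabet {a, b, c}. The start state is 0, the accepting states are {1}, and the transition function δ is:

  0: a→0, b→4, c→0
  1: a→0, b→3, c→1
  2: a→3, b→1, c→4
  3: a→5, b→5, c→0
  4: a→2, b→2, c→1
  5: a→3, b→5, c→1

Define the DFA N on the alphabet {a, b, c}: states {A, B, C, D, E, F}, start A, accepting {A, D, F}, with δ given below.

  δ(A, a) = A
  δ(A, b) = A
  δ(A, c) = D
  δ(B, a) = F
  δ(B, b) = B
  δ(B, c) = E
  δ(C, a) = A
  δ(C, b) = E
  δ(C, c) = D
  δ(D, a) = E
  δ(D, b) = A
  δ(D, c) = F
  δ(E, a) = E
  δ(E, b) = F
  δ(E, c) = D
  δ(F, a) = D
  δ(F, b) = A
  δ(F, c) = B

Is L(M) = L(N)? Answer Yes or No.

No

The string bccc is accepted by M but rejected by N.
So L(M) ≠ L(N).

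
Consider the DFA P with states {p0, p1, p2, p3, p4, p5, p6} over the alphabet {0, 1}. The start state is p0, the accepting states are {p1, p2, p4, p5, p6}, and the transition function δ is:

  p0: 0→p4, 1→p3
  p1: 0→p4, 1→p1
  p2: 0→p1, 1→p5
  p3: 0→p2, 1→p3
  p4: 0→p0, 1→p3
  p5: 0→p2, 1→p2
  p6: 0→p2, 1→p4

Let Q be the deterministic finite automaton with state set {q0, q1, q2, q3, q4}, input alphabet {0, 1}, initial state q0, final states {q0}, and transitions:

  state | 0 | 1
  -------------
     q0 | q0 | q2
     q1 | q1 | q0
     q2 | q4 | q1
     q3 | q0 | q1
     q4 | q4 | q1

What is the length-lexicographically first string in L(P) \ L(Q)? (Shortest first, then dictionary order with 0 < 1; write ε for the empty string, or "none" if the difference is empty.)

10

The string 10 is accepted by P but not by Q.
No shorter string lies in the difference, and 10 is the lexicographically first length-2 string in L(P) \ L(Q).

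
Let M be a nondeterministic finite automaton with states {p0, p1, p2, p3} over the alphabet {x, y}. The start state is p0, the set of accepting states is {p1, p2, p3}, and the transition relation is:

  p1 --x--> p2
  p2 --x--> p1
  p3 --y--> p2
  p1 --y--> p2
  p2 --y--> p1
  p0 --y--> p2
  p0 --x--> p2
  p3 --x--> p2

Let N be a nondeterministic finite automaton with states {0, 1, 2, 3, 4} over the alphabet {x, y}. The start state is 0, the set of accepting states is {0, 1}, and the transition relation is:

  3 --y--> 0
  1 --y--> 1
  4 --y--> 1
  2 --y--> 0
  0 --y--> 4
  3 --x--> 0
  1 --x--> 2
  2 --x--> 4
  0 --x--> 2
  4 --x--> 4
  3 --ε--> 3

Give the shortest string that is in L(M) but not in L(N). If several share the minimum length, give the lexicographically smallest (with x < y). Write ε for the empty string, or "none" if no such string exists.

x

The string x is accepted by M but not by N.
No shorter string lies in the difference, and x is the lexicographically first length-1 string in L(M) \ L(N).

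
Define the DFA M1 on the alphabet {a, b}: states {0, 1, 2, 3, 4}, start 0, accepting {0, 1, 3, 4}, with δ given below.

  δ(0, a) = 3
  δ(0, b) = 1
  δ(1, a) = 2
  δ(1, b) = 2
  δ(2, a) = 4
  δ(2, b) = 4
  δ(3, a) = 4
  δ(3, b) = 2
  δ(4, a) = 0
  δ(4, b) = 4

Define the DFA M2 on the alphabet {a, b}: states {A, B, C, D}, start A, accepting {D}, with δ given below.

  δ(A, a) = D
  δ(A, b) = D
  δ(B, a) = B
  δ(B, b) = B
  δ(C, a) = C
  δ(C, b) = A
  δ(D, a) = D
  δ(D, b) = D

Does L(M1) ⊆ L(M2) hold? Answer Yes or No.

No

The empty string ε is in L(M1) but not in L(M2).
So L(M1) ⊄ L(M2).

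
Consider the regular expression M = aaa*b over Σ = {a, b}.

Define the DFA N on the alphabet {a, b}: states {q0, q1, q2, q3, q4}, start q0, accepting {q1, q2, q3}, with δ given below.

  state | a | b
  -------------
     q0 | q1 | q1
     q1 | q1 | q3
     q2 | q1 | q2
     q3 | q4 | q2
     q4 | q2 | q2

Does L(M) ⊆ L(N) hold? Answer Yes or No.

Converting the expression M to a DFA (subset construction, then merging equivalent states) gives the minimal DFA with states {m0, m1, m2, m3, m4}, start state m0, accepting states {m4} and transitions m0: a→m1, b→m2; m1: a→m3, b→m2; m2: a→m2, b→m2; m3: a→m3, b→m4; m4: a→m2, b→m2.
Exploring the product automaton M × N from the start pair (m0, q0), following both machines on each input symbol, reaches 8 state pairs: (m0, q0), (m1, q1), (m2, q1), (m3, q1), (m2, q3), (m4, q3), (m2, q4), (m2, q2).
M accepts in {m4} and N accepts in {q1, q2, q3}. The reachable pairs whose M-component is accepting are (m4, q3); in each of them the N-component is accepting too, so the product for L(M) \ L(N) (M-component accepting, N-component rejecting) has no reachable accepting pair and the difference is empty.
Hence every string in L(M) is also in L(N).

Yes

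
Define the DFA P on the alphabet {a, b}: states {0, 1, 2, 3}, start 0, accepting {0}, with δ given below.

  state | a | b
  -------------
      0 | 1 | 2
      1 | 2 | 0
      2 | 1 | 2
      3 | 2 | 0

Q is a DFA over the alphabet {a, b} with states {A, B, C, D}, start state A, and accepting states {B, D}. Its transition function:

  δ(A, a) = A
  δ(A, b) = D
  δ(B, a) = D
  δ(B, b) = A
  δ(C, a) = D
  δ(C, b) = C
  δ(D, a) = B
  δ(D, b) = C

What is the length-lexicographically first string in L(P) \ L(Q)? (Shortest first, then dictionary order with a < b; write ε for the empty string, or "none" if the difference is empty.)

The empty string ε is accepted by P but not by Q.
Since ε is the unique shortest string, it is the required witness.

ε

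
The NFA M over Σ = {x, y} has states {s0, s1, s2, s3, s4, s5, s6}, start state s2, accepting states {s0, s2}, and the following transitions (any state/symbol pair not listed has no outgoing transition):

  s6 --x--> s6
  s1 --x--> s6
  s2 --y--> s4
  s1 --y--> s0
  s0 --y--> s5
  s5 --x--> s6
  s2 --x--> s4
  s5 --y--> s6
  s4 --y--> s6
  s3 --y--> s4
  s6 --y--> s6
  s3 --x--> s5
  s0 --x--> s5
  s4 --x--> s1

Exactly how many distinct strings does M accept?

The useful subgraph on states {s0, s1, s2, s4} is acyclic, so L(M) is finite; the longest accepting path visits 4 useful states, giving maximum string length 3.
Counting accepting paths from s2 by length: 1 of length 0, 2 of length 3. Total 3.

3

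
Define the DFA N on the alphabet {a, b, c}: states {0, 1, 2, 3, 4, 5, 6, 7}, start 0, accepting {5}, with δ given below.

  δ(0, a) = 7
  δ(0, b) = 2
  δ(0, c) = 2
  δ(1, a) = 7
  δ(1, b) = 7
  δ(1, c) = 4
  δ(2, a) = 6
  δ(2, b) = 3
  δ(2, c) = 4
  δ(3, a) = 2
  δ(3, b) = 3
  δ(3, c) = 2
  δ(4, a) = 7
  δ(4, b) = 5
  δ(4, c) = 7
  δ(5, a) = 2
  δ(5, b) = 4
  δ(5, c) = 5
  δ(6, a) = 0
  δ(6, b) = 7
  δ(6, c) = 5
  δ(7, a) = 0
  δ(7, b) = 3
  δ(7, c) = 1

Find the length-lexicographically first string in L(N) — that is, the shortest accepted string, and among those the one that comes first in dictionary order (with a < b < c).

bac

A breadth-first search from 0 reaches an accepting state first via the path 0 → 2 → 6 → 5 on input bac.
No string of length < 3 is accepted (BFS exhausts all shorter strings without reaching an accepting state), and bac is the lexicographically least accepting string of length 3.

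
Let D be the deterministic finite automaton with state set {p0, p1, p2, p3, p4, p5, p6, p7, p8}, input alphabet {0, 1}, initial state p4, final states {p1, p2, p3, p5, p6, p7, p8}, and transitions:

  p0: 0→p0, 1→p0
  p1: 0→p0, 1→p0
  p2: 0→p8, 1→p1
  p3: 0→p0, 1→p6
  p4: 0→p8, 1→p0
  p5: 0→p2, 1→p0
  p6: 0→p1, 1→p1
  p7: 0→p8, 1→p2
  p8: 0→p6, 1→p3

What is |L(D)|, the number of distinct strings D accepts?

The useful subgraph on states {p1, p3, p4, p6, p8} is acyclic, so L(D) is finite; the longest accepting path visits 5 useful states, giving maximum string length 4.
Counting accepting paths from p4 by length: 1 of length 1, 2 of length 2, 3 of length 3, 2 of length 4. Total 8.

8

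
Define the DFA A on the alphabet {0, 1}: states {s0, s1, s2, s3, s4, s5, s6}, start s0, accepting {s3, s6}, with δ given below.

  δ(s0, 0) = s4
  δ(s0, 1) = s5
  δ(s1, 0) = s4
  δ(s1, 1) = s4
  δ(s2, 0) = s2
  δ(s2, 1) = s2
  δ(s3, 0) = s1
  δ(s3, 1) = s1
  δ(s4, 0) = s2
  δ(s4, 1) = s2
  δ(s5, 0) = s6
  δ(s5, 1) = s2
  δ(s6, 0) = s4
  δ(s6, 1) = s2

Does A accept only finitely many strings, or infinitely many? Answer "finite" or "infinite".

The useful states (reachable from s0 and able to reach an accepting state) are {s0, s5, s6}.
Restricted to these states the transition graph has no cycle, so every accepting path has bounded length and L is finite.

finite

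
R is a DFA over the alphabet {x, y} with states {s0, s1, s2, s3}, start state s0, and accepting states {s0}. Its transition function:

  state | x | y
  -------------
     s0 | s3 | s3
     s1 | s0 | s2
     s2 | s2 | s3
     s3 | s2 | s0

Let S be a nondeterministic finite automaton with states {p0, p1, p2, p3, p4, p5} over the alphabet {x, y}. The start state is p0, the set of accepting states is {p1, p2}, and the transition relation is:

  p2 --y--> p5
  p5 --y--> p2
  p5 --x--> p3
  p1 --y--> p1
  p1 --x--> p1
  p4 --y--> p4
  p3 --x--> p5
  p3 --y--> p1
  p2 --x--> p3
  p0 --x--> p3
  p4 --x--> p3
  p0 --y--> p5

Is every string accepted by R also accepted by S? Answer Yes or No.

The empty string ε is in L(R) but not in L(S).
So L(R) ⊄ L(S).

No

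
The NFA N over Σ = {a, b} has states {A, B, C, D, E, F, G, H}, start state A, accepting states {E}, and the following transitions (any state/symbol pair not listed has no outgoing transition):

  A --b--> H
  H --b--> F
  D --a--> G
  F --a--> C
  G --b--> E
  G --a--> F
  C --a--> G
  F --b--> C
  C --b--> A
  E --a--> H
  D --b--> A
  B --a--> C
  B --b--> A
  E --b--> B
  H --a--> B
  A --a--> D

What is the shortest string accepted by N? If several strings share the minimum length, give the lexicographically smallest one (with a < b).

aab

A breadth-first search from A reaches an accepting state first via the path A → D → G → E on input aab.
No string of length < 3 is accepted (BFS exhausts all shorter strings without reaching an accepting state), and aab is the lexicographically least accepting string of length 3.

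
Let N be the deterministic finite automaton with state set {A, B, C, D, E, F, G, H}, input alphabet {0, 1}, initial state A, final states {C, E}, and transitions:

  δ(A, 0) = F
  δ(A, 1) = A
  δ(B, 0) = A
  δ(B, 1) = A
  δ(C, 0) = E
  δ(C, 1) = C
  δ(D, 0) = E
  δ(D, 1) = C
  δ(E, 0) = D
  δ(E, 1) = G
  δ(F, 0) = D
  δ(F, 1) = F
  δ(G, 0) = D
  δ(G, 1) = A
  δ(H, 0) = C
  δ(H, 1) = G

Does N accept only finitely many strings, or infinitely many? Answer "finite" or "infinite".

State A is reachable from the start and can reach an accepting state, and it lies on the cycle A → A.
Traversing that cycle any number of times yields accepted strings of unbounded length, so the language is infinite.

infinite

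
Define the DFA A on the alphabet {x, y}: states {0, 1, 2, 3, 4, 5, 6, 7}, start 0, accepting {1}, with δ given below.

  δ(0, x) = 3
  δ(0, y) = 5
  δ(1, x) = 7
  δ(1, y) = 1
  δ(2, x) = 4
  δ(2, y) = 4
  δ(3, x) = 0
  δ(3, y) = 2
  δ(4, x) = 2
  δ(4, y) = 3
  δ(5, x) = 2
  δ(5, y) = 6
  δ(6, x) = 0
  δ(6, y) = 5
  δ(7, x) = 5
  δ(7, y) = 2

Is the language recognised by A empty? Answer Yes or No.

Yes

The states reachable from the start state are {0, 2, 3, 4, 5, 6}.
None of the accepting states {1} is reachable, so no string is accepted and L(A) = ∅.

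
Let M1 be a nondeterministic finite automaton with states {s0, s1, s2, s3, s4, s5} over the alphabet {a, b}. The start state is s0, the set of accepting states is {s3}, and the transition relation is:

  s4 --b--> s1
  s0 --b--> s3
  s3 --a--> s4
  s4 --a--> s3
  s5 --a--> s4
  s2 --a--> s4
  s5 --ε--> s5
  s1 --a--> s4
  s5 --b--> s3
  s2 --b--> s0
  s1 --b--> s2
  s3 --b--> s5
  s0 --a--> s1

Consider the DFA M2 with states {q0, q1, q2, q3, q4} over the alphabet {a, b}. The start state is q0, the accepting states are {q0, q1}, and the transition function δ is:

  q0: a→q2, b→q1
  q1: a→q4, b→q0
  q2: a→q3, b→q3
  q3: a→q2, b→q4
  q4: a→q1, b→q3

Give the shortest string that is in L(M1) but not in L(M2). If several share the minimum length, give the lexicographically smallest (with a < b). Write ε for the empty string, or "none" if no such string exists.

aaa

The string aaa is accepted by M1 but not by M2.
No shorter string lies in the difference, and aaa is the lexicographically first length-3 string in L(M1) \ L(M2).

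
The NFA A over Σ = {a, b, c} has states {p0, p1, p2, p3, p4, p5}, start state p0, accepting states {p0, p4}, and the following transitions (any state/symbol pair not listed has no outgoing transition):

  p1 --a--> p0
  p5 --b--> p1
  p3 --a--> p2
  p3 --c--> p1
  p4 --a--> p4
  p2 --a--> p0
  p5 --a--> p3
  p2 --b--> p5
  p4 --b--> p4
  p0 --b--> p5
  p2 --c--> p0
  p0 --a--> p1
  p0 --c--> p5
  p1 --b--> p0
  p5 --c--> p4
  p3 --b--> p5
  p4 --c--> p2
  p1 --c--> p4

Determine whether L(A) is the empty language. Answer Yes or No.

The empty string ε is accepted: the run p0 ends in the accepting state p0.
Since at least one string is accepted, L(A) is not empty.

No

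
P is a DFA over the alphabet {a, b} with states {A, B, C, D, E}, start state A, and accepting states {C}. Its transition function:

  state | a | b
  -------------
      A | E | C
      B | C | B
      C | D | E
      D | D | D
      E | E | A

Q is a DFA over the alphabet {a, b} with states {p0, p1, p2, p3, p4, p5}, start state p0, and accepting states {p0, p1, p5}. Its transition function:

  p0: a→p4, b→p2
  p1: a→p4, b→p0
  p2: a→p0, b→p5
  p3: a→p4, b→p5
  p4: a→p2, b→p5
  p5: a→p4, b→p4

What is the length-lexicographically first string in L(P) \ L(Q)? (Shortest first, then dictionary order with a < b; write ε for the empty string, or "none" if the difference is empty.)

b

The string b is accepted by P but not by Q.
No shorter string lies in the difference, and b is the lexicographically first length-1 string in L(P) \ L(Q).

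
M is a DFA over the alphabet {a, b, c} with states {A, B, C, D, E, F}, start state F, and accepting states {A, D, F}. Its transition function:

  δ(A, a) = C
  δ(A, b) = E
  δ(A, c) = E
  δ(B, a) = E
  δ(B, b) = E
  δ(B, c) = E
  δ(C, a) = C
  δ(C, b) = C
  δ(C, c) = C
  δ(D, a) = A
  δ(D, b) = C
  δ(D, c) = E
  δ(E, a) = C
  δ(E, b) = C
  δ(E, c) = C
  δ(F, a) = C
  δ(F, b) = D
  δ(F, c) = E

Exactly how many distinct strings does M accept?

3

The useful subgraph on states {A, D, F} is acyclic, so L(M) is finite; the longest accepting path visits 3 useful states, giving maximum string length 2.
Counting accepting paths from F by length: 1 of length 0, 1 of length 1, 1 of length 2. Total 3.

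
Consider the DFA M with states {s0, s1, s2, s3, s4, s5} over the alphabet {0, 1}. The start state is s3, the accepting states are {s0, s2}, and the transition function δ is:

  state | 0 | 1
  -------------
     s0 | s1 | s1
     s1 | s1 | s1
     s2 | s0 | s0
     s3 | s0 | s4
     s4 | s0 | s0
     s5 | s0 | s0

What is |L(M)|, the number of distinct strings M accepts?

The useful subgraph on states {s0, s3, s4} is acyclic, so L(M) is finite; the longest accepting path visits 3 useful states, giving maximum string length 2.
Counting accepting paths from s3 by length: 1 of length 1, 2 of length 2. Total 3.

3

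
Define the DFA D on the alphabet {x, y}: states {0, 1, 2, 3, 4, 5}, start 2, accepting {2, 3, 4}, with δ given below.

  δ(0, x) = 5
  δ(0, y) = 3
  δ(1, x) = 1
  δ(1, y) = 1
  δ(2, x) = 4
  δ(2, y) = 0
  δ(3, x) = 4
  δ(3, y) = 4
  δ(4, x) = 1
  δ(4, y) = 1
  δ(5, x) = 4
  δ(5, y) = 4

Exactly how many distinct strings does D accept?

7

The useful subgraph on states {0, 2, 3, 4, 5} is acyclic, so L(D) is finite; the longest accepting path visits 4 useful states, giving maximum string length 3.
Counting accepting paths from 2 by length: 1 of length 0, 1 of length 1, 1 of length 2, 4 of length 3. Total 7.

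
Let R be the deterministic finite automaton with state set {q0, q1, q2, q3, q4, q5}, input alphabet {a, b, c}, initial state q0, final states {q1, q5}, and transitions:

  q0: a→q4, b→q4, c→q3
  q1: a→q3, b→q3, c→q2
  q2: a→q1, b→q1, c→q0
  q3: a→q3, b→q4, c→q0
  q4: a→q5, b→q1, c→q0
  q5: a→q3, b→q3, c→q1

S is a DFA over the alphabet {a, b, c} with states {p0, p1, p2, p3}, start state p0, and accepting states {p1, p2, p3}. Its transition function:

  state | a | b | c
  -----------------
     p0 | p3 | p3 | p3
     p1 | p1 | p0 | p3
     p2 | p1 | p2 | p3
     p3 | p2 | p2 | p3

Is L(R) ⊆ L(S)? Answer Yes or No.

Yes

Exploring the product automaton R × S from the start pair (q0, p0), following both machines on each input symbol, reaches 15 state pairs: (q0, p0), (q4, p3), (q3, p3), (q5, p2), (q1, p2), (q0, p3), (q3, p2), (q4, p2), (q3, p1), (q1, p3), (q2, p3), (q5, p1), (q4, p0), (q3, p0), (q5, p3).
R accepts in {q1, q5} and S accepts in {p1, p2, p3}. The reachable pairs whose R-component is accepting are (q5, p2), (q1, p2), (q1, p3), (q5, p1), (q5, p3); in each of them the S-component is accepting too, so the product for L(R) \ L(S) (R-component accepting, S-component rejecting) has no reachable accepting pair and the difference is empty.
Hence every string in L(R) is also in L(S).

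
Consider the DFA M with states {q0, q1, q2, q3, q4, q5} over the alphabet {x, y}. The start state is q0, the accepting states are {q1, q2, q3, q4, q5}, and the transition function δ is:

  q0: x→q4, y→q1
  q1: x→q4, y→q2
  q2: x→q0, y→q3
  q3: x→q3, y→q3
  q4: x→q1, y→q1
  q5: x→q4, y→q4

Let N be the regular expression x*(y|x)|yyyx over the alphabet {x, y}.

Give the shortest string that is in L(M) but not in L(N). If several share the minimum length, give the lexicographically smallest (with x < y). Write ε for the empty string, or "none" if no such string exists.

yx

The string yx is accepted by M but not by N.
No shorter string lies in the difference, and yx is the lexicographically first length-2 string in L(M) \ L(N).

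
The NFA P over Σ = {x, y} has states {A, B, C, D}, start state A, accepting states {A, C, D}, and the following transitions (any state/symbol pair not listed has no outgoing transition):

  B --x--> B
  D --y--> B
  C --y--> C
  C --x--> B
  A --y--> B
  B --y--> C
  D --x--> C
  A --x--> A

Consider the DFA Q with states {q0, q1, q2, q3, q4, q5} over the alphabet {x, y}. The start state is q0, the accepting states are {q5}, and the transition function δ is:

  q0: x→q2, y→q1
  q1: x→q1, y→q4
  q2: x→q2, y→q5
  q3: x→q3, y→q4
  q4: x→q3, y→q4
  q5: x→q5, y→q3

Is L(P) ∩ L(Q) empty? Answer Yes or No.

Yes

Exploring the product automaton P × Q from the start pair (A, q0), following both machines on each input symbol, reaches 7 state pairs: (A, q0), (A, q2), (B, q1), (B, q5), (C, q4), (C, q3), (B, q3).
P accepts in {A, C, D} and Q accepts in {q5}; no reachable pair has both components accepting, so no string drives both machines to acceptance simultaneously and L(P) ∩ L(Q) = ∅.
So no string is accepted by both, and the intersection is empty.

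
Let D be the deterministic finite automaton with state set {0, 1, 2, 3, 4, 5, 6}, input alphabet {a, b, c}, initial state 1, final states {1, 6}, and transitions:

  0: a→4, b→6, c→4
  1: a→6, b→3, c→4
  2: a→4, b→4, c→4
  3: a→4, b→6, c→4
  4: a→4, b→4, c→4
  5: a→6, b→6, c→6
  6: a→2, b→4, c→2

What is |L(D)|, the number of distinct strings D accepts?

3

The useful subgraph on states {1, 3, 6} is acyclic, so L(D) is finite; the longest accepting path visits 3 useful states, giving maximum string length 2.
Counting accepting paths from 1 by length: 1 of length 0, 1 of length 1, 1 of length 2. Total 3.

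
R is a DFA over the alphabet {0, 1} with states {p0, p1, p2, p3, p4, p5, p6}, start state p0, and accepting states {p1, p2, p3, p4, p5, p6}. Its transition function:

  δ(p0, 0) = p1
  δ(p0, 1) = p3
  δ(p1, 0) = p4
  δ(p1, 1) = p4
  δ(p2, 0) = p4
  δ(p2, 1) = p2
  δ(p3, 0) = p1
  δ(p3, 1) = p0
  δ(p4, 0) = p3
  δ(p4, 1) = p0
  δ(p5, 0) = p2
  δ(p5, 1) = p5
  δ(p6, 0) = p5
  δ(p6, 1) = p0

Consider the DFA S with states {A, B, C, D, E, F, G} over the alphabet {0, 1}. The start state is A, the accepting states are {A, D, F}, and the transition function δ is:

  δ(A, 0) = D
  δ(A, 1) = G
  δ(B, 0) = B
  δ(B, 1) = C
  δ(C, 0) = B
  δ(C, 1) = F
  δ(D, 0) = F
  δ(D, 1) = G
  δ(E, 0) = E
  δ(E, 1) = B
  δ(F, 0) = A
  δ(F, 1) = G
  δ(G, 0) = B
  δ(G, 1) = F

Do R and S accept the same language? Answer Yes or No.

No

The string 1 is accepted by R but rejected by S.
So L(R) ≠ L(S).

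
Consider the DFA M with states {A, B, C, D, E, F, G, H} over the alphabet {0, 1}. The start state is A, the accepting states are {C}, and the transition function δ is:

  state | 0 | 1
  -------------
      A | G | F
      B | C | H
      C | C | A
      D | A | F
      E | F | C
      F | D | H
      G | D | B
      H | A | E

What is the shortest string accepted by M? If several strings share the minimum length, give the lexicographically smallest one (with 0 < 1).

A breadth-first search from A reaches an accepting state first via the path A → G → B → C on input 010.
No string of length < 3 is accepted (BFS exhausts all shorter strings without reaching an accepting state), and 010 is the lexicographically least accepting string of length 3.

010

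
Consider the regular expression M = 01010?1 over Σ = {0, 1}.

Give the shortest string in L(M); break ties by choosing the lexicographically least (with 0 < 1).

01011

By inspection of the expression, no string of length less than 5 matches, and 01011 is the lexicographically first match of length 5.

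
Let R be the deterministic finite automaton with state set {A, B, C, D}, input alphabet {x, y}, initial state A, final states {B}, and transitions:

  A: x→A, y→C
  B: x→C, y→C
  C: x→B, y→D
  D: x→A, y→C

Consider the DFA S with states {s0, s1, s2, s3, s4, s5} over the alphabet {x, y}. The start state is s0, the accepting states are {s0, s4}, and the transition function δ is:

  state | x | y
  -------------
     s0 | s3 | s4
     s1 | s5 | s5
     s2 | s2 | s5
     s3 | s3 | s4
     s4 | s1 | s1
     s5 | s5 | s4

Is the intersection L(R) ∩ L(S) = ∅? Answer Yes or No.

Yes

Exploring the product automaton R × S from the start pair (A, s0), following both machines on each input symbol, reaches 12 state pairs: (A, s0), (A, s3), (C, s4), (B, s1), (D, s1), (C, s5), (A, s5), (B, s5), (D, s4), (A, s1), (C, s1), (D, s5).
R accepts in {B} and S accepts in {s0, s4}; no reachable pair has both components accepting, so no string drives both machines to acceptance simultaneously and L(R) ∩ L(S) = ∅.
So no string is accepted by both, and the intersection is empty.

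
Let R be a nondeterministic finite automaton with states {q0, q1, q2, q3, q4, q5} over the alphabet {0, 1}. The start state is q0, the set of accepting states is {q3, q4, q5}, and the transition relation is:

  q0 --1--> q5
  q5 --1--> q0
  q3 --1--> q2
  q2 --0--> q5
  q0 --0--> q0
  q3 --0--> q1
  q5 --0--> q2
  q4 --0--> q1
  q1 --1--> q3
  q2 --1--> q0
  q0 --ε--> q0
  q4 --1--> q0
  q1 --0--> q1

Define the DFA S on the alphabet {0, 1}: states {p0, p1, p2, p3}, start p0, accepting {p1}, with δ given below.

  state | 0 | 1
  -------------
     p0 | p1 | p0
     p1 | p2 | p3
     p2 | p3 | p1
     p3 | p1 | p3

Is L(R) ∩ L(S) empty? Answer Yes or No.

No

The string 001 is accepted by both R and S.
Hence L(R) ∩ L(S) ≠ ∅.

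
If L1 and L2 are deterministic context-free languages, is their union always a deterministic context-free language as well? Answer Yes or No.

No

{aⁿbⁿ : n≥0} and {aⁿb²ⁿ : n≥0} are each accepted by a deterministic PDA (push the a's; pop one per b, respectively one per two b's), but their union U is not. Suppose a DPDA M accepted U. Being deterministic, M has a single run on aⁿb²ⁿ, and since aⁿbⁿ ∈ U that run passes through an accepting configuration right after consuming the prefix aⁿbⁿ and then goes on to accept again after n more b's. Build an ordinary (nondeterministic) PDA M′ that simulates M on a's and b's and, at any moment when M is in an accepting state, may switch to a second mode in which it reads only c's, feeding each c to M as a b; M′ accepts when M does. Then M′ accepts aⁱbʲcᵏ (k≥1) exactly when both aⁱbʲ ∈ U and aⁱbʲ⁺ᵏ ∈ U, and checking the four cases (i=j or j=2i, combined with j+k=i or j+k=2i) leaves only i=j=k: so L(M′) ∩ a*b*c⁺ = {aⁿbⁿcⁿ : n≥1} would be context-free, which it is not (pumping lemma) — contradiction. (The union is an unambiguous CFL; it is determinism, not unambiguity, that fails.)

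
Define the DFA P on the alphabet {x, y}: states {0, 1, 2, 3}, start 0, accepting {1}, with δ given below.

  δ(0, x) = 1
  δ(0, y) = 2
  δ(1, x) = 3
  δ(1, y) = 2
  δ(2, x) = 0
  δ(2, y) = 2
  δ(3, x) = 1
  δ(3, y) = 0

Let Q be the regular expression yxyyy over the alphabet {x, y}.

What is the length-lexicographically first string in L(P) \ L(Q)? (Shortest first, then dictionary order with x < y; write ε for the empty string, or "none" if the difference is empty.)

x

The string x is accepted by P but not by Q.
No shorter string lies in the difference, and x is the lexicographically first length-1 string in L(P) \ L(Q).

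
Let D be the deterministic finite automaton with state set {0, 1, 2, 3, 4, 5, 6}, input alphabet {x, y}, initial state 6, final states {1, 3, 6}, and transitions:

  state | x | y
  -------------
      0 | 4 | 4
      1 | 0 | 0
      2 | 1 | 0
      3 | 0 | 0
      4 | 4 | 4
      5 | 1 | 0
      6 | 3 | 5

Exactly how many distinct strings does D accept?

The useful subgraph on states {1, 3, 5, 6} is acyclic, so L(D) is finite; the longest accepting path visits 3 useful states, giving maximum string length 2.
Counting accepting paths from 6 by length: 1 of length 0, 1 of length 1, 1 of length 2. Total 3.

3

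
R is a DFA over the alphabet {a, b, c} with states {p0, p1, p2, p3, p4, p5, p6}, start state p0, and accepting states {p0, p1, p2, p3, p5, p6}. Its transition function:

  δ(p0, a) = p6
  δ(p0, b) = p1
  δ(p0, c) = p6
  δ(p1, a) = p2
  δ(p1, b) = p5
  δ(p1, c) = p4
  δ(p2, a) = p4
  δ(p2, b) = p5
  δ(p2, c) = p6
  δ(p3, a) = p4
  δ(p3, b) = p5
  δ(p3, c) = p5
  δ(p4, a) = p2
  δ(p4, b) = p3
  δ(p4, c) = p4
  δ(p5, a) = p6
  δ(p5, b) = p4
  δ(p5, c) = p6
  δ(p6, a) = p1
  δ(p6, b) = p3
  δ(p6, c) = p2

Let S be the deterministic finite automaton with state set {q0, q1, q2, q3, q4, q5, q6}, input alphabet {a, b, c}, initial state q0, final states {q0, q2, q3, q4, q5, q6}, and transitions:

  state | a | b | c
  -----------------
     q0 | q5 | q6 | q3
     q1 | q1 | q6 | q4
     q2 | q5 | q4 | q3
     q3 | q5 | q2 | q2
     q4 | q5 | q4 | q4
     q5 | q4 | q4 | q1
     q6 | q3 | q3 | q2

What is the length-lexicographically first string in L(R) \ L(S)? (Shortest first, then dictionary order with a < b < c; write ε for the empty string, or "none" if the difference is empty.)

The string ac is accepted by R but not by S.
No shorter string lies in the difference, and ac is the lexicographically first length-2 string in L(R) \ L(S).

ac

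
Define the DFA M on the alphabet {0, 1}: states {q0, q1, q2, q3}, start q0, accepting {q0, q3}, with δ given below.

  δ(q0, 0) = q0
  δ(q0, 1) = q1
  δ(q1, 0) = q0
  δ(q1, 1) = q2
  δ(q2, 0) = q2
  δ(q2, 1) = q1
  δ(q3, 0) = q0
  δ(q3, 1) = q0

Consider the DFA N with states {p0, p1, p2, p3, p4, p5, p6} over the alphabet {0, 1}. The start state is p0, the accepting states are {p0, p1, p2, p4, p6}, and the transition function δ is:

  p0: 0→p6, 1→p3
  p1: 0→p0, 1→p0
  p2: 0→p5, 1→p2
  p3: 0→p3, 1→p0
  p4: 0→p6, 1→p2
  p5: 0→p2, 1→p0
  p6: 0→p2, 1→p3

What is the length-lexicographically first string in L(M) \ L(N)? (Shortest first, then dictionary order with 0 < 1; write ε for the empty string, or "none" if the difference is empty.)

The string 10 is accepted by M but not by N.
No shorter string lies in the difference, and 10 is the lexicographically first length-2 string in L(M) \ L(N).

10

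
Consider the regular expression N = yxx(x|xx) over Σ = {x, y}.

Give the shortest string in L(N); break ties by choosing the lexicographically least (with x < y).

By inspection of the expression, no string of length less than 4 matches, and yxxx is the lexicographically first match of length 4.

yxxx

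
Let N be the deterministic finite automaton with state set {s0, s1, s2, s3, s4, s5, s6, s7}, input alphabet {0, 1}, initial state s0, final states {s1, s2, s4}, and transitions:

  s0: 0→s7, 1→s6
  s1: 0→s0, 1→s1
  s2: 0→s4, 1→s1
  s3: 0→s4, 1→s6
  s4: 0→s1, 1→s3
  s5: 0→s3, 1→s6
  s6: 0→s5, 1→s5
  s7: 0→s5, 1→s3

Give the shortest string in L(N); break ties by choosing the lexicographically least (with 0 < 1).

A breadth-first search from s0 reaches an accepting state first via the path s0 → s7 → s3 → s4 on input 010.
No string of length < 3 is accepted (BFS exhausts all shorter strings without reaching an accepting state), and 010 is the lexicographically least accepting string of length 3.

010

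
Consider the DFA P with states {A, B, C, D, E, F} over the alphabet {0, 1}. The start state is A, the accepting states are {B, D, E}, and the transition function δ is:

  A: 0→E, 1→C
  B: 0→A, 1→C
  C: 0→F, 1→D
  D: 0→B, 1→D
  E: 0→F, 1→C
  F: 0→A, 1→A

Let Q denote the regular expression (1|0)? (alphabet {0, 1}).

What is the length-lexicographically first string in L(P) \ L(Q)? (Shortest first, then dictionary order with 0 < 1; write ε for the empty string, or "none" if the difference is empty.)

The string 11 is accepted by P but not by Q.
No shorter string lies in the difference, and 11 is the lexicographically first length-2 string in L(P) \ L(Q).

11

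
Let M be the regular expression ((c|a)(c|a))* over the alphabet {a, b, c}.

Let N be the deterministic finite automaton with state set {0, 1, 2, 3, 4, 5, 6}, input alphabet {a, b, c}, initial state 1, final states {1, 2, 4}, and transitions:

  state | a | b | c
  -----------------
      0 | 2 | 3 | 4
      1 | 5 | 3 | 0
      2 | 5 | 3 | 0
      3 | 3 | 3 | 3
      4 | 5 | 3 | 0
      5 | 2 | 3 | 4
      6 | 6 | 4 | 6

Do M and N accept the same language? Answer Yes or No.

Converting the expression M to a DFA (subset construction, then merging equivalent states) gives the minimal DFA with states {m0, m1, m2}, start state m0, accepting states {m0} and transitions m0: a→m1, b→m2, c→m1; m1: a→m0, b→m2, c→m0; m2: a→m2, b→m2, c→m2.
Exploring the product automaton M × N from the start pair (m0, 1), following both machines on each input symbol, reaches 6 state pairs: (m0, 1), (m1, 5), (m2, 3), (m1, 0), (m0, 2), (m0, 4).
M accepts in {m0} and N accepts in {1, 2, 4}. In every reachable pair the two components are either both accepting — (m0, 1), (m0, 2), (m0, 4) — or both non-accepting, so no string is accepted by exactly one of the machines: L(M) \ L(N) and L(N) \ L(M) are both empty.
Hence every string is accepted by M iff it is accepted by N, and the two languages coincide.

Yes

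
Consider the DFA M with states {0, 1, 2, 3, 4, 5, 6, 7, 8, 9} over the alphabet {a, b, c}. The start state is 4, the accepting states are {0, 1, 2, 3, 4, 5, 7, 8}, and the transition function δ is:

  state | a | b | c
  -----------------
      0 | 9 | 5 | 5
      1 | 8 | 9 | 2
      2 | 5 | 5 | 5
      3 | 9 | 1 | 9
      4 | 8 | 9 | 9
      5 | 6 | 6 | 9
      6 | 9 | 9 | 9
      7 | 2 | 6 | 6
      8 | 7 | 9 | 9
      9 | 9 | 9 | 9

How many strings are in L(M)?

7

The useful subgraph on states {2, 4, 5, 7, 8} is acyclic, so L(M) is finite; the longest accepting path visits 5 useful states, giving maximum string length 4.
Counting accepting paths from 4 by length: 1 of length 0, 1 of length 1, 1 of length 2, 1 of length 3, 3 of length 4. Total 7.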